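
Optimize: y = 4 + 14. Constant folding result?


4 + 14 = 18 at compile time
Optimized: y = 18


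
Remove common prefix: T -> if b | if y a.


Common prefix: 'if'
Factored: T -> if T', T' -> b | y a


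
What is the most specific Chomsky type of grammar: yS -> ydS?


LHS has context (more than one symbol) and |LHS| ≤ |RHS|
Classification: Type 1 (Context-Sensitive)


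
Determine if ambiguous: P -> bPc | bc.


balanced b^n…c^n: each string has a unique parse
Unambiguous


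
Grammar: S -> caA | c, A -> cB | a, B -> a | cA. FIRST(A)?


Per alternative of A: FIRST(cB) = {c}; FIRST(a) = {a}
FIRST(A) = {a, c}


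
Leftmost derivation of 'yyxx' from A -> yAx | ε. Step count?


Derivation: A => yAx => yyAxx => yyxx
Steps: 3


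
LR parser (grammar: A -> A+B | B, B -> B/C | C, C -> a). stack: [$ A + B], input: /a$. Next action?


'/' can extend B; shift to build B -> B/C
Action: shift


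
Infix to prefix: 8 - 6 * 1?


'*' binds tighter: tree is (- 8 (* 6 1))
Prefix: - 8 * 6 1


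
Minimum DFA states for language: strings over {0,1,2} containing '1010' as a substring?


KMP-style automaton: 4 progress states + 1 absorbing accept = 5
Minimal DFA: 5 states


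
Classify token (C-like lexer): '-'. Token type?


Pattern: operator symbol
Type: OPERATOR


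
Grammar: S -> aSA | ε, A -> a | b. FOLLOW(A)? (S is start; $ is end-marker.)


$ ∈ FOLLOW(S). For each A -> αBβ: add FIRST(β)\{ε} to FOLLOW(B); if β nullable, add FOLLOW(A).
FOLLOW(A) = {$, a, b}


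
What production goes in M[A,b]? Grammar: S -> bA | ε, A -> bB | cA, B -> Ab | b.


For [A, b]: 'b' ∈ FIRST(bB)
Entry: A -> bB


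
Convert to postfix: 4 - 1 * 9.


* has higher precedence, evaluate 1*9 first
Postfix: 4 1 9 * -


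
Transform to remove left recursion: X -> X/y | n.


Left-recursive alternatives: X/y; non-recursive: n
Introduce X': X -> nX', X' -> /yX' | ε


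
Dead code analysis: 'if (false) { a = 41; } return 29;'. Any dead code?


condition is constant false, so the whole block is unreachable
Dead: 'if (false) { a = 41; }'


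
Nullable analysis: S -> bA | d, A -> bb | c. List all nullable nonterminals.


A nonterminal is nullable iff some alternative derives ε (directly, or every symbol in it is nullable)
Nullable: {}


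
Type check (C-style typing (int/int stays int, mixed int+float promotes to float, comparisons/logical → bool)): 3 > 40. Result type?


Operand types: int > int
Rule: comparison yields bool
Result type: bool


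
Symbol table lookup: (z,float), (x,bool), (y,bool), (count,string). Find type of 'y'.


Lookup 'y' → type bool


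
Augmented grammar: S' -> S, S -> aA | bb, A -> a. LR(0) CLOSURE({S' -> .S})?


Start: S' -> .S
For each item with dot before a nonterminal B, add B -> .γ for every B-production
Closure: [S' -> .S, S -> .aA, S -> .bb]


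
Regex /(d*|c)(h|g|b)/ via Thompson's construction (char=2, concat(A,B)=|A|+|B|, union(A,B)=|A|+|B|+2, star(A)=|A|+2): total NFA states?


Syntax tree has 5 char leaf(s), 3 union(s), 1 star(s)
chars contribute 5×2 = 10; each union adds +2; each star adds +2
Total: 10 + 6 + 2 = 18 states


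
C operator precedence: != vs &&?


'!=' is equality (level 6); '&&' is logical AND (level 2)
Higher level binds tighter
'!=' has higher precedence than '&&'


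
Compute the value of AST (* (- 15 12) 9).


Evaluate inner: (- 15 12) = 3
Evaluate root: (* 3 9) = 27
Result: 27


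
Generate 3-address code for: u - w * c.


Break into single-operator statements:
t1 = w * c
t2 = u - t1


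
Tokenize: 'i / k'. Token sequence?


Scan left to right, longest-match per lexeme
Tokens: ID(i), OP(/), ID(k)


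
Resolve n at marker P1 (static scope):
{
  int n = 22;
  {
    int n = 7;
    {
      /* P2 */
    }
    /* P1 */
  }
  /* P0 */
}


n declared in the same block as P1
n = 7


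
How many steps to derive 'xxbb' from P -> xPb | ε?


Derivation: P => xPb => xxPbb => xxbb
Steps: 3


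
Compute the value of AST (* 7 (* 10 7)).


Evaluate inner: (* 10 7) = 70
Evaluate root: (* 7 70) = 490
Result: 490


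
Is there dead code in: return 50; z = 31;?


statement follows a return and is unreachable
Dead: 'z = 31'


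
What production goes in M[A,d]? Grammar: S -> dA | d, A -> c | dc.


For [A, d]: 'd' ∈ FIRST(dc)
Entry: A -> dc


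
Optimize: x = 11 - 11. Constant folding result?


11 - 11 = 0 at compile time
Optimized: x = 0


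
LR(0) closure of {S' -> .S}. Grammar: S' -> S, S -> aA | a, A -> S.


Start: S' -> .S
For each item with dot before a nonterminal B, add B -> .γ for every B-production
Closure: [S' -> .S, S -> .aA, S -> .a]


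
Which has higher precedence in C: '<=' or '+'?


'+' is additive (level 9); '<=' is relational (level 7)
Higher level binds tighter
'+' has higher precedence than '<='


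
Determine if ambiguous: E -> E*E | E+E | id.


'id*id+id' has two parse trees (no precedence encoded between * and +)
Ambiguous


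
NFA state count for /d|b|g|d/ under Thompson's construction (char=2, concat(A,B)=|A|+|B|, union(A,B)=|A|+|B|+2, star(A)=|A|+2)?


Syntax tree has 4 char leaf(s), 3 union(s), 0 star(s)
chars contribute 4×2 = 8; each union adds +2; each star adds +2
Total: 8 + 6 + 0 = 14 states


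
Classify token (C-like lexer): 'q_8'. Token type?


Pattern: letter/underscore followed by alphanumerics, not a keyword
Type: IDENTIFIER


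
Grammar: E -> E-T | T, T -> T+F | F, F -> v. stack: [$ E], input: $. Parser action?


start symbol E on stack, input exhausted
Action: accept


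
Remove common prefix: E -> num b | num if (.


Common prefix: 'num'
Factored: E -> num E', E' -> b | if (


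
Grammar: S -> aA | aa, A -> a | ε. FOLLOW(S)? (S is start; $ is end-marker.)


$ ∈ FOLLOW(S). For each A -> αBβ: add FIRST(β)\{ε} to FOLLOW(B); if β nullable, add FOLLOW(A).
FOLLOW(S) = {$}


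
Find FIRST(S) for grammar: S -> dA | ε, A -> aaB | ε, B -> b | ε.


Per alternative of S: FIRST(dA) = {d}; FIRST(ε) = {ε}
FIRST(S) = {d, ε}


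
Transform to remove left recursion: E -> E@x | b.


Left-recursive alternatives: E@x; non-recursive: b
Introduce E': E -> bE', E' -> @xE' | ε


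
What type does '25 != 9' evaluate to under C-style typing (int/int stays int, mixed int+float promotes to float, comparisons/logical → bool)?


Operand types: int != int
Rule: comparison yields bool
Result type: bool


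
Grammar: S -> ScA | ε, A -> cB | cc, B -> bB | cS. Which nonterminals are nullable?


A nonterminal is nullable iff some alternative derives ε (directly, or every symbol in it is nullable)
Nullable: {S}


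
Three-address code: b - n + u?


Break into single-operator statements:
t1 = b - n
t2 = t1 + u


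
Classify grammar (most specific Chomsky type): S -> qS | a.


Right-linear: every RHS is a terminal or a terminal followed by one nonterminal
Classification: Type 3 (Regular)


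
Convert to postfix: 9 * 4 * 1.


Left to right (same or higher precedence on left)
Postfix: 9 4 * 1 *


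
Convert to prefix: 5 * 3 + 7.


left-to-right (same/higher precedence on left): tree is (+ (* 5 3) 7)
Prefix: + * 5 3 7


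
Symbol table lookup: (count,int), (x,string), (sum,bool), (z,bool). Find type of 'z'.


Lookup 'z' → type bool


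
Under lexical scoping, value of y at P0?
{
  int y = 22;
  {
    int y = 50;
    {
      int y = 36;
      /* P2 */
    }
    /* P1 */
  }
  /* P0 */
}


y declared in the same block as P0
y = 22


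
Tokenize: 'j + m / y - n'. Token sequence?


Scan left to right, longest-match per lexeme
Tokens: ID(j), OP(+), ID(m), OP(/), ID(y), OP(-), ID(n)


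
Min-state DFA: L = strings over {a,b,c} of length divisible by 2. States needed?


Track length mod 2: states 0..1, accept at 0
Minimal DFA: 2 states


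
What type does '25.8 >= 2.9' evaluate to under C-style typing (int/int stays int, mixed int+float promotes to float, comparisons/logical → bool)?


Operand types: float >= float
Rule: comparison yields bool
Result type: bool


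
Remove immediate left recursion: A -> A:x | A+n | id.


Left-recursive alternatives: A:x, A+n; non-recursive: id
Introduce A': A -> idA', A' -> :xA' | +nA' | ε


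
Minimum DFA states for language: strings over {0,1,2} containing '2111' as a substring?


KMP-style automaton: 4 progress states + 1 absorbing accept = 5
Minimal DFA: 5 states


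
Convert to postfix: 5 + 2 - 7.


Left to right (same or higher precedence on left)
Postfix: 5 2 + 7 -


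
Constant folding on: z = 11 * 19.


11 * 19 = 209 at compile time
Optimized: z = 209


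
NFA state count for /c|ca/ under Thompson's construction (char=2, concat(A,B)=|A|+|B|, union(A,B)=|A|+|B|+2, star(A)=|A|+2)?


Syntax tree has 3 char leaf(s), 1 union(s), 0 star(s)
chars contribute 3×2 = 6; each union adds +2; each star adds +2
Total: 6 + 2 + 0 = 8 states


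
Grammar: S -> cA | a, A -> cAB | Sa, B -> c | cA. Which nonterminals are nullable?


A nonterminal is nullable iff some alternative derives ε (directly, or every symbol in it is nullable)
Nullable: {}


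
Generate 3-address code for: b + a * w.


Break into single-operator statements:
t1 = a * w
t2 = b + t1


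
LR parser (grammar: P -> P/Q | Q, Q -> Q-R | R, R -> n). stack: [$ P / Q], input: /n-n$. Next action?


handle 'P/Q' on top; lookahead ∈ FOLLOW(P) = {/, $}
Action: reduce (P -> P/Q)


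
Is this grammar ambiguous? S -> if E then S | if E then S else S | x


dangling else: 'if E then if E then x else x' parses two ways
Ambiguous


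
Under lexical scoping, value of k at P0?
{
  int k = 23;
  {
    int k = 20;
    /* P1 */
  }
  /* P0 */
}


k declared in the same block as P0
k = 23


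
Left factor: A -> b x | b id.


Common prefix: 'b'
Factored: A -> b A', A' -> x | id


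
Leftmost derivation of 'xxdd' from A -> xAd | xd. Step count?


Derivation: A => xAd => xxdd
Steps: 2


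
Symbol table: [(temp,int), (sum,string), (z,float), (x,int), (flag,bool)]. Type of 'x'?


Lookup 'x' → type int


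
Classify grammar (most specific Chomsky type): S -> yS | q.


Right-linear: every RHS is a terminal or a terminal followed by one nonterminal
Classification: Type 3 (Regular)


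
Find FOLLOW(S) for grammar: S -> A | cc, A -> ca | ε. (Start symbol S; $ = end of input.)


$ ∈ FOLLOW(S). For each A -> αBβ: add FIRST(β)\{ε} to FOLLOW(B); if β nullable, add FOLLOW(A).
FOLLOW(S) = {$}


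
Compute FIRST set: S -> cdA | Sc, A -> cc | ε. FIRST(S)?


Per alternative of S: FIRST(cdA) = {c}; FIRST(Sc) = {c}
FIRST(S) = {c}


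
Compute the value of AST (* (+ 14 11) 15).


Evaluate inner: (+ 14 11) = 25
Evaluate root: (* 25 15) = 375
Result: 375


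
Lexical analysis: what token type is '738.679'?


Pattern: digits with a decimal point
Type: FLOAT_LITERAL


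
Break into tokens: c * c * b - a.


Scan left to right, longest-match per lexeme
Tokens: ID(c), OP(*), ID(c), OP(*), ID(b), OP(-), ID(a)


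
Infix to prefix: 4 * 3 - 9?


left-to-right (same/higher precedence on left): tree is (- (* 4 3) 9)
Prefix: - * 4 3 9


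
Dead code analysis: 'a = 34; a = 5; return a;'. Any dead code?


first assignment to a is overwritten before any read
Dead: 'a = 34'


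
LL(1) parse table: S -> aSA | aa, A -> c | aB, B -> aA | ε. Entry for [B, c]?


For [B, c]: ε is nullable and 'c' ∈ FOLLOW(B)
Entry: B -> ε


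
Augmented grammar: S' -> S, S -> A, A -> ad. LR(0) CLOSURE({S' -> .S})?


Start: S' -> .S
For each item with dot before a nonterminal B, add B -> .γ for every B-production
Closure: [S' -> .S, S -> .A, A -> .ad]


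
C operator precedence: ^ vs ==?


'==' is equality (level 6); '^' is bitwise XOR (level 4)
Higher level binds tighter
'==' has higher precedence than '^'


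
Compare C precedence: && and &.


'&' is bitwise AND (level 5); '&&' is logical AND (level 2)
Higher level binds tighter
'&' has higher precedence than '&&'


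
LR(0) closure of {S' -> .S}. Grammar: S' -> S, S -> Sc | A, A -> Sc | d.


Start: S' -> .S
For each item with dot before a nonterminal B, add B -> .γ for every B-production
Closure: [S' -> .S, S -> .Sc, S -> .A, A -> .Sc, A -> .d]


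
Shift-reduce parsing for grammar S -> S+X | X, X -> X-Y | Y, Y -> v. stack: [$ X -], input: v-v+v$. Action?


no handle; shift 'v'
Action: shift


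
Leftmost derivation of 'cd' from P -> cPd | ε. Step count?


Derivation: P => cPd => cd
Steps: 2


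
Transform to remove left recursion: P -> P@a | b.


Left-recursive alternatives: P@a; non-recursive: b
Introduce P': P -> bP', P' -> @aP' | ε


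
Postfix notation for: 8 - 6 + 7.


Left to right (same or higher precedence on left)
Postfix: 8 6 - 7 +


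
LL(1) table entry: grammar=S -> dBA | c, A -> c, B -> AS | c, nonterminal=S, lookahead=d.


For [S, d]: 'd' ∈ FIRST(dBA)
Entry: S -> dBA


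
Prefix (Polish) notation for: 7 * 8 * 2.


left-to-right (same/higher precedence on left): tree is (* (* 7 8) 2)
Prefix: * * 7 8 2


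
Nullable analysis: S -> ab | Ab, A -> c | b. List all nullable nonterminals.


A nonterminal is nullable iff some alternative derives ε (directly, or every symbol in it is nullable)
Nullable: {}


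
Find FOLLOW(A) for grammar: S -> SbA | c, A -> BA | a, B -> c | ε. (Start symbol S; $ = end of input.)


$ ∈ FOLLOW(S). For each A -> αBβ: add FIRST(β)\{ε} to FOLLOW(B); if β nullable, add FOLLOW(A).
FOLLOW(A) = {$, b}


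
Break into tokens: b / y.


Scan left to right, longest-match per lexeme
Tokens: ID(b), OP(/), ID(y)


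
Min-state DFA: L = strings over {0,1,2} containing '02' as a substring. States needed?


KMP-style automaton: 2 progress states + 1 absorbing accept = 3
Minimal DFA: 3 states


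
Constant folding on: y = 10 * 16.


10 * 16 = 160 at compile time
Optimized: y = 160


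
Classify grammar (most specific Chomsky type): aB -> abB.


LHS has context (more than one symbol) and |LHS| ≤ |RHS|
Classification: Type 1 (Context-Sensitive)


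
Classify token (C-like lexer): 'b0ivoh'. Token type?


Pattern: letter/underscore followed by alphanumerics, not a keyword
Type: IDENTIFIER


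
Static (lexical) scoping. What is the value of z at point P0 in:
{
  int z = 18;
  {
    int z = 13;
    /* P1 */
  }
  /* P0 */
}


z declared in the same block as P0
z = 18


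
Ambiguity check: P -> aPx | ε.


balanced a^n…x^n: each string has a unique parse
Unambiguous


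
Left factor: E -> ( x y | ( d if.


Common prefix: '('
Factored: E -> ( E', E' -> x y | d if


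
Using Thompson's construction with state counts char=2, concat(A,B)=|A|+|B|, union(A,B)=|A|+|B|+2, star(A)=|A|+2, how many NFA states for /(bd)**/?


Syntax tree has 2 char leaf(s), 0 union(s), 2 star(s)
chars contribute 2×2 = 4; each union adds +2; each star adds +2
Total: 4 + 0 + 4 = 8 states


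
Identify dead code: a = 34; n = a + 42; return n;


a is read by n's definition; n is returned
No dead code


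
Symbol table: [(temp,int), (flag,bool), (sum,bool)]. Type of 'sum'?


Lookup 'sum' → type bool


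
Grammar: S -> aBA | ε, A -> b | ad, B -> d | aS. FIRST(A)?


Per alternative of A: FIRST(b) = {b}; FIRST(ad) = {a}
FIRST(A) = {a, b}


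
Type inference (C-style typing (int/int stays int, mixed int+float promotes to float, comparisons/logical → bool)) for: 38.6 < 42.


Operand types: float < int
Rule: comparison yields bool
Result type: bool


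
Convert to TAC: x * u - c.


Break into single-operator statements:
t1 = x * u
t2 = t1 - c


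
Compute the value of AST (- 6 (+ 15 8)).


Evaluate inner: (+ 15 8) = 23
Evaluate root: (- 6 23) = -17
Result: -17


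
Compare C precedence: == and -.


'-' is additive (level 9); '==' is equality (level 6)
Higher level binds tighter
'-' has higher precedence than '=='


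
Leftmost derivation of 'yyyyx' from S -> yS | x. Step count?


Derivation: S => yS => yyS => yyyS => yyyyS => yyyyx
Steps: 5


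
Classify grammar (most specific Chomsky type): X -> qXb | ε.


Single nonterminal LHS, but q^n b^n is not regular
Classification: Type 2 (Context-Free)


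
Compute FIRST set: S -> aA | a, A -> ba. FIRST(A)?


Per alternative of A: FIRST(ba) = {b}
FIRST(A) = {b}


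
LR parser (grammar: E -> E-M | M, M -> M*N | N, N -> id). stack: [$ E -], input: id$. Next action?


no handle ('E-' is not any RHS); shift 'id'
Action: shift


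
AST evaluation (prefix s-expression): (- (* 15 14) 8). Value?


Evaluate inner: (* 15 14) = 210
Evaluate root: (- 210 8) = 202
Result: 202


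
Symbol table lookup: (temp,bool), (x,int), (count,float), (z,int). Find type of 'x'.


Lookup 'x' → type int


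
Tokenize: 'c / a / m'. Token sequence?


Scan left to right, longest-match per lexeme
Tokens: ID(c), OP(/), ID(a), OP(/), ID(m)


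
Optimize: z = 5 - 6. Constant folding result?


5 - 6 = -1 at compile time
Optimized: z = -1


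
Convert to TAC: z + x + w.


Break into single-operator statements:
t1 = z + x
t2 = t1 + w


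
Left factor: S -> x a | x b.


Common prefix: 'x'
Factored: S -> x S', S' -> a | b


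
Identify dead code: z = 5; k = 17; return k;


z is assigned but never read
Dead: 'z = 5'


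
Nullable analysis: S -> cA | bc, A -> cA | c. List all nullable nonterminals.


A nonterminal is nullable iff some alternative derives ε (directly, or every symbol in it is nullable)
Nullable: {}


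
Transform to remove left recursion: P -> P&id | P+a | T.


Left-recursive alternatives: P&id, P+a; non-recursive: T
Introduce P': P -> TP', P' -> &idP' | +aP' | ε


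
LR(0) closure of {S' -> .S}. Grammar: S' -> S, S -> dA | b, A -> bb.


Start: S' -> .S
For each item with dot before a nonterminal B, add B -> .γ for every B-production
Closure: [S' -> .S, S -> .dA, S -> .b]


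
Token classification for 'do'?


Pattern: reserved word
Type: KEYWORD


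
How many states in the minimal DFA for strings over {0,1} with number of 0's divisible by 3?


Track (count of 0) mod 3: states 0..2, accept at 0
Minimal DFA: 3 states


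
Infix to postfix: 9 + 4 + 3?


Left to right (same or higher precedence on left)
Postfix: 9 4 + 3 +


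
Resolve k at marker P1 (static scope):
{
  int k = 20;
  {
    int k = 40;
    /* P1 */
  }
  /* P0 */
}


k declared in the same block as P1
k = 40


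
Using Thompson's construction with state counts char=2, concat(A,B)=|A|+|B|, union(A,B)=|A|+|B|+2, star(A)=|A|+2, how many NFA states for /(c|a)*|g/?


Syntax tree has 3 char leaf(s), 2 union(s), 1 star(s)
chars contribute 3×2 = 6; each union adds +2; each star adds +2
Total: 6 + 4 + 2 = 12 states


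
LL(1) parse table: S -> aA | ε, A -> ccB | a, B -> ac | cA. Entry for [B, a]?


For [B, a]: 'a' ∈ FIRST(ac)
Entry: B -> ac


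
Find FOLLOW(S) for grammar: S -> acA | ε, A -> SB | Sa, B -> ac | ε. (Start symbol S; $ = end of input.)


$ ∈ FOLLOW(S). For each A -> αBβ: add FIRST(β)\{ε} to FOLLOW(B); if β nullable, add FOLLOW(A).
FOLLOW(S) = {$, a}


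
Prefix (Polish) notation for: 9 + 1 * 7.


'*' binds tighter: tree is (+ 9 (* 1 7))
Prefix: + 9 * 1 7


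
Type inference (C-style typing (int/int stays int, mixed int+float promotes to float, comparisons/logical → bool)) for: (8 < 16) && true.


Operand types: bool && bool
Rule: logical operators take bool operands and yield bool
Result type: bool


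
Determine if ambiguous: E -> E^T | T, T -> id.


precedence layered via separate nonterminal T: deterministic
Unambiguous


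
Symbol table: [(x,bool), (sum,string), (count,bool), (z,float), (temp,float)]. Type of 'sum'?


Lookup 'sum' → type string


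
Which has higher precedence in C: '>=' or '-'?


'-' is additive (level 9); '>=' is relational (level 7)
Higher level binds tighter
'-' has higher precedence than '>='


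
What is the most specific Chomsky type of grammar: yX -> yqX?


LHS has context (more than one symbol) and |LHS| ≤ |RHS|
Classification: Type 1 (Context-Sensitive)


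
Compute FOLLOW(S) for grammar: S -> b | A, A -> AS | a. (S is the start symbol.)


$ ∈ FOLLOW(S). For each A -> αBβ: add FIRST(β)\{ε} to FOLLOW(B); if β nullable, add FOLLOW(A).
FOLLOW(S) = {$, a, b}


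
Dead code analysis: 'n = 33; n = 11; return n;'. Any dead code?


first assignment to n is overwritten before any read
Dead: 'n = 33'


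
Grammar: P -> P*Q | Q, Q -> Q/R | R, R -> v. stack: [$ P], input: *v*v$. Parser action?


shift '*' to continue P -> P*Q
Action: shift


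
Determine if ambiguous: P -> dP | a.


right-linear, alternatives start with distinct terminals 'd' vs 'a': unique leftmost derivation
Unambiguous


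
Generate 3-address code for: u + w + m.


Break into single-operator statements:
t1 = u + w
t2 = t1 + m


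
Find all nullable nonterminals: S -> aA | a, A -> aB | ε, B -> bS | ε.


A nonterminal is nullable iff some alternative derives ε (directly, or every symbol in it is nullable)
Nullable: {A, B}


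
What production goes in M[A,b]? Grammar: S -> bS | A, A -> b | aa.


For [A, b]: 'b' ∈ FIRST(b)
Entry: A -> b


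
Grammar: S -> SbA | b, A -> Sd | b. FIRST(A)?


Per alternative of A: FIRST(Sd) = {b}; FIRST(b) = {b}
FIRST(A) = {b}


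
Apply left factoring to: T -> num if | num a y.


Common prefix: 'num'
Factored: T -> num T', T' -> if | a y


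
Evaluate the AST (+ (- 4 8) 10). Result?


Evaluate inner: (- 4 8) = -4
Evaluate root: (+ -4 10) = 6
Result: 6


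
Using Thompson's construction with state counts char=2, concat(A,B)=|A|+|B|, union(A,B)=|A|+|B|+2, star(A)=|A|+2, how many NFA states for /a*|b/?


Syntax tree has 2 char leaf(s), 1 union(s), 1 star(s)
chars contribute 2×2 = 4; each union adds +2; each star adds +2
Total: 4 + 2 + 2 = 8 states


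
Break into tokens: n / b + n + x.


Scan left to right, longest-match per lexeme
Tokens: ID(n), OP(/), ID(b), OP(+), ID(n), OP(+), ID(x)


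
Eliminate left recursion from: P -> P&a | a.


Left-recursive alternatives: P&a; non-recursive: a
Introduce P': P -> aP', P' -> &aP' | ε


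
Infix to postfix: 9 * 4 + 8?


Left to right (same or higher precedence on left)
Postfix: 9 4 * 8 +


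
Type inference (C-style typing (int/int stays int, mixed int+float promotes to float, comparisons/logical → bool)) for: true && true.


Operand types: bool && bool
Rule: logical operators take bool operands and yield bool
Result type: bool


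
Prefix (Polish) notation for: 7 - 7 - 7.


left-to-right (same/higher precedence on left): tree is (- (- 7 7) 7)
Prefix: - - 7 7 7


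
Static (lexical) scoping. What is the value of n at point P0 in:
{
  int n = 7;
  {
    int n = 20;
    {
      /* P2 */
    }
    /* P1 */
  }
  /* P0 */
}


n declared in the same block as P0
n = 7


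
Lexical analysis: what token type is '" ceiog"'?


Pattern: double-quoted sequence
Type: STRING_LITERAL


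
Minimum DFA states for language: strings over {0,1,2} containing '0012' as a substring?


KMP-style automaton: 4 progress states + 1 absorbing accept = 5
Minimal DFA: 5 states


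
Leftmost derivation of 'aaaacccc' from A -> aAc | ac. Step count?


Derivation: A => aAc => aaAcc => aaaAccc => aaaacccc
Steps: 4


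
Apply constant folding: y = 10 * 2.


10 * 2 = 20 at compile time
Optimized: y = 20


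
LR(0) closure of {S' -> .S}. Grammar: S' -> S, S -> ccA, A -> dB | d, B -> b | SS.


Start: S' -> .S
For each item with dot before a nonterminal B, add B -> .γ for every B-production
Closure: [S' -> .S, S -> .ccA]


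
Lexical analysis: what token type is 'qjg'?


Pattern: letter/underscore followed by alphanumerics, not a keyword
Type: IDENTIFIER


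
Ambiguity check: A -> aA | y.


right-linear, alternatives start with distinct terminals 'a' vs 'y': unique leftmost derivation
Unambiguous


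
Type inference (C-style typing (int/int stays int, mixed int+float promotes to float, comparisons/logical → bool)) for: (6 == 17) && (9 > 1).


Operand types: bool && bool
Rule: logical operators take bool operands and yield bool
Result type: bool


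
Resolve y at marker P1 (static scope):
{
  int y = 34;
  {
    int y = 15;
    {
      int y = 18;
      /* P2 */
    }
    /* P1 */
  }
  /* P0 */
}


y declared in the same block as P1
y = 15


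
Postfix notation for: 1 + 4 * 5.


* has higher precedence, evaluate 4*5 first
Postfix: 1 4 5 * +


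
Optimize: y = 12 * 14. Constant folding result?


12 * 14 = 168 at compile time
Optimized: y = 168


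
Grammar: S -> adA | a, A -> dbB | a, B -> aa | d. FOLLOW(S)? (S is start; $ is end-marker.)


$ ∈ FOLLOW(S). For each A -> αBβ: add FIRST(β)\{ε} to FOLLOW(B); if β nullable, add FOLLOW(A).
FOLLOW(S) = {$}


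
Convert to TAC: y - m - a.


Break into single-operator statements:
t1 = y - m
t2 = t1 - a


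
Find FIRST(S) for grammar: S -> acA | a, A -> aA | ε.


Per alternative of S: FIRST(acA) = {a}; FIRST(a) = {a}
FIRST(S) = {a}


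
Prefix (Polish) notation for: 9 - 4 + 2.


left-to-right (same/higher precedence on left): tree is (+ (- 9 4) 2)
Prefix: + - 9 4 2


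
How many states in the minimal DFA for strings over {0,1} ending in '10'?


Track the longest suffix of input matching a prefix of '10': 3 classes (prefixes of length 0..2)
Minimal DFA: 3 states


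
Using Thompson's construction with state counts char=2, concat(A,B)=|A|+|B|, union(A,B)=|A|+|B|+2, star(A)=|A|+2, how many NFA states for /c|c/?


Syntax tree has 2 char leaf(s), 1 union(s), 0 star(s)
chars contribute 2×2 = 4; each union adds +2; each star adds +2
Total: 4 + 2 + 0 = 6 states


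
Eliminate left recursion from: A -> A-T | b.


Left-recursive alternatives: A-T; non-recursive: b
Introduce A': A -> bA', A' -> -TA' | ε


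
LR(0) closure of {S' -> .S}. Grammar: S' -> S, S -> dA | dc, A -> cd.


Start: S' -> .S
For each item with dot before a nonterminal B, add B -> .γ for every B-production
Closure: [S' -> .S, S -> .dA, S -> .dc]


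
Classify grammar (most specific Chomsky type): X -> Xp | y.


Left-linear: every RHS is a terminal or one nonterminal followed by a terminal
Classification: Type 3 (Regular)


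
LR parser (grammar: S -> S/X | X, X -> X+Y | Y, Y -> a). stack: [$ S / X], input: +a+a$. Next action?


'+' can extend X; shift to build X -> X+Y
Action: shift


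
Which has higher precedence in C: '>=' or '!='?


'>=' is relational (level 7); '!=' is equality (level 6)
Higher level binds tighter
'>=' has higher precedence than '!='


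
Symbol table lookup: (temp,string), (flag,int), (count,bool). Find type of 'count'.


Lookup 'count' → type bool


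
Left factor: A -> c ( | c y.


Common prefix: 'c'
Factored: A -> c A', A' -> ( | y


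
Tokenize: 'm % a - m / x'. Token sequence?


Scan left to right, longest-match per lexeme
Tokens: ID(m), OP(%), ID(a), OP(-), ID(m), OP(/), ID(x)


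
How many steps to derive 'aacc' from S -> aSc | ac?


Derivation: S => aSc => aacc
Steps: 2


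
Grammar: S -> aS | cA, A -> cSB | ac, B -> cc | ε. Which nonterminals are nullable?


A nonterminal is nullable iff some alternative derives ε (directly, or every symbol in it is nullable)
Nullable: {B}


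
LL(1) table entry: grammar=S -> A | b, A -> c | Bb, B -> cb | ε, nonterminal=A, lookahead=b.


For [A, b]: 'b' ∈ FIRST(Bb)
Entry: A -> Bb


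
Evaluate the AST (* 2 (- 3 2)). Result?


Evaluate inner: (- 3 2) = 1
Evaluate root: (* 2 1) = 2
Result: 2


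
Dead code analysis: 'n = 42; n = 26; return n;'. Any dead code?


first assignment to n is overwritten before any read
Dead: 'n = 42'


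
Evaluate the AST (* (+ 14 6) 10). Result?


Evaluate inner: (+ 14 6) = 20
Evaluate root: (* 20 10) = 200
Result: 200


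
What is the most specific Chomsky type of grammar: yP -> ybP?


LHS has context (more than one symbol) and |LHS| ≤ |RHS|
Classification: Type 1 (Context-Sensitive)


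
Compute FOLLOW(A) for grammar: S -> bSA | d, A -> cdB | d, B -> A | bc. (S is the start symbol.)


$ ∈ FOLLOW(S). For each A -> αBβ: add FIRST(β)\{ε} to FOLLOW(B); if β nullable, add FOLLOW(A).
FOLLOW(A) = {$, c, d}


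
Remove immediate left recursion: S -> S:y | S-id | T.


Left-recursive alternatives: S:y, S-id; non-recursive: T
Introduce S': S -> TS', S' -> :yS' | -idS' | ε


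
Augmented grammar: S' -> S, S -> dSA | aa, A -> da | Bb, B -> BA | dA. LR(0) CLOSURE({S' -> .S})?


Start: S' -> .S
For each item with dot before a nonterminal B, add B -> .γ for every B-production
Closure: [S' -> .S, S -> .dSA, S -> .aa]


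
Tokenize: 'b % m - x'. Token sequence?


Scan left to right, longest-match per lexeme
Tokens: ID(b), OP(%), ID(m), OP(-), ID(x)


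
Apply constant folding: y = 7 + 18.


7 + 18 = 25 at compile time
Optimized: y = 25


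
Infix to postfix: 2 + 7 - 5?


Left to right (same or higher precedence on left)
Postfix: 2 7 + 5 -


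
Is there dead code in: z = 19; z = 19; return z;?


first assignment to z is overwritten before any read
Dead: 'z = 19'


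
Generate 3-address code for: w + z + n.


Break into single-operator statements:
t1 = w + z
t2 = t1 + n


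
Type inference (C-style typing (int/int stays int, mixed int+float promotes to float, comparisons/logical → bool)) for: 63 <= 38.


Operand types: int <= int
Rule: comparison yields bool
Result type: bool


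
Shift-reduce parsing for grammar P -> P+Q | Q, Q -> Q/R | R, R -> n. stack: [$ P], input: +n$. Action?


shift '+' to continue P -> P+Q
Action: shift


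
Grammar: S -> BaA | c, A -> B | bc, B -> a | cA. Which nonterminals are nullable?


A nonterminal is nullable iff some alternative derives ε (directly, or every symbol in it is nullable)
Nullable: {}


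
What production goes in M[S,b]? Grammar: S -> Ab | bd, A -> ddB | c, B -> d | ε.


For [S, b]: 'b' ∈ FIRST(bd)
Entry: S -> bd


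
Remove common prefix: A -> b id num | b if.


Common prefix: 'b'
Factored: A -> b A', A' -> id num | if


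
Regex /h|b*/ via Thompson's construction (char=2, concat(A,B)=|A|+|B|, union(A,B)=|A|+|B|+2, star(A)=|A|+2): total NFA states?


Syntax tree has 2 char leaf(s), 1 union(s), 1 star(s)
chars contribute 2×2 = 4; each union adds +2; each star adds +2
Total: 4 + 2 + 2 = 8 states


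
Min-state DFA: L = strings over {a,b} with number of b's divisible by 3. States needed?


Track (count of b) mod 3: states 0..2, accept at 0
Minimal DFA: 3 states


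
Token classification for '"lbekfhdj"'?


Pattern: double-quoted sequence
Type: STRING_LITERAL


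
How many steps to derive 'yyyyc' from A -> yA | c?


Derivation: A => yA => yyA => yyyA => yyyyA => yyyyc
Steps: 5


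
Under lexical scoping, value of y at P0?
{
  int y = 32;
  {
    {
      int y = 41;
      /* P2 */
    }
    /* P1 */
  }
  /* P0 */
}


y declared in the same block as P0
y = 32


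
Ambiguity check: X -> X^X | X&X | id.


'id^id&id' has two parse trees (no precedence encoded between ^ and &)
Ambiguous


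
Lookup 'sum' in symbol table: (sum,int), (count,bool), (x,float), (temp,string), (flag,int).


Lookup 'sum' → type int


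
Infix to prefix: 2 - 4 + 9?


left-to-right (same/higher precedence on left): tree is (+ (- 2 4) 9)
Prefix: + - 2 4 9


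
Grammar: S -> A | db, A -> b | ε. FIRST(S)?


Per alternative of S: FIRST(A) = {b, ε}; FIRST(db) = {d}
FIRST(S) = {b, d, ε}


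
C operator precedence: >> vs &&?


'>>' is shift (level 8); '&&' is logical AND (level 2)
Higher level binds tighter
'>>' has higher precedence than '&&'


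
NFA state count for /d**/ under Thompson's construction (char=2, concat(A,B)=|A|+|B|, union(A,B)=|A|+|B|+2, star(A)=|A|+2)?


Syntax tree has 1 char leaf(s), 0 union(s), 2 star(s)
chars contribute 1×2 = 2; each union adds +2; each star adds +2
Total: 2 + 0 + 4 = 6 states


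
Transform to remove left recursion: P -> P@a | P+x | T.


Left-recursive alternatives: P@a, P+x; non-recursive: T
Introduce P': P -> TP', P' -> @aP' | +xP' | ε


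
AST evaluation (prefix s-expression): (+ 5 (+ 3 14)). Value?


Evaluate inner: (+ 3 14) = 17
Evaluate root: (+ 5 17) = 22
Result: 22


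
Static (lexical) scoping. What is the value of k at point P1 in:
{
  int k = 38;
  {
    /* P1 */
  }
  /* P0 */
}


P1's block does not declare k; resolves to the enclosing declaration at depth 0
k = 38


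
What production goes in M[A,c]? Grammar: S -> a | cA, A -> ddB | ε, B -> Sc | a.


For [A, c]: ε is nullable and 'c' ∈ FOLLOW(A)
Entry: A -> ε


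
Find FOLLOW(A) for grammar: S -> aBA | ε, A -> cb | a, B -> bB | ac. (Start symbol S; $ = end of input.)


$ ∈ FOLLOW(S). For each A -> αBβ: add FIRST(β)\{ε} to FOLLOW(B); if β nullable, add FOLLOW(A).
FOLLOW(A) = {$}


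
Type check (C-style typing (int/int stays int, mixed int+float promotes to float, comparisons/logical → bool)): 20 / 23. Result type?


Operand types: int / int
Rule: mixed int/float promotes to float; int/int stays int
Result type: int


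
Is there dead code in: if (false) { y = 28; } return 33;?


condition is constant false, so the whole block is unreachable
Dead: 'if (false) { y = 28; }'


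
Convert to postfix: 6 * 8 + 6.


Left to right (same or higher precedence on left)
Postfix: 6 8 * 6 +


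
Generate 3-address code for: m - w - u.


Break into single-operator statements:
t1 = m - w
t2 = t1 - u


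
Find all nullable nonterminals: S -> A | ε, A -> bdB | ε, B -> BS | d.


A nonterminal is nullable iff some alternative derives ε (directly, or every symbol in it is nullable)
Nullable: {A, S}


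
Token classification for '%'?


Pattern: operator symbol
Type: OPERATOR


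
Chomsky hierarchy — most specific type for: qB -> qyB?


LHS has context (more than one symbol) and |LHS| ≤ |RHS|
Classification: Type 1 (Context-Sensitive)


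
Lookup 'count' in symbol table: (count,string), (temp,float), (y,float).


Lookup 'count' → type string


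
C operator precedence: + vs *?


'*' is multiplicative (level 10); '+' is additive (level 9)
Higher level binds tighter
'*' has higher precedence than '+'


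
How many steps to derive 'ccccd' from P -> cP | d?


Derivation: P => cP => ccP => cccP => ccccP => ccccd
Steps: 5


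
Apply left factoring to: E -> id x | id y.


Common prefix: 'id'
Factored: E -> id E', E' -> x | y


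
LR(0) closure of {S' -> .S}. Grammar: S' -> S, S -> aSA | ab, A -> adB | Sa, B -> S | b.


Start: S' -> .S
For each item with dot before a nonterminal B, add B -> .γ for every B-production
Closure: [S' -> .S, S -> .aSA, S -> .ab]


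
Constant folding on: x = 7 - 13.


7 - 13 = -6 at compile time
Optimized: x = -6


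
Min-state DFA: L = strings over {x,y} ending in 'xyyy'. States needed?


Track the longest suffix of input matching a prefix of 'xyyy': 5 classes (prefixes of length 0..4)
Minimal DFA: 5 states


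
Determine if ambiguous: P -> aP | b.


right-linear, alternatives start with distinct terminals 'a' vs 'b': unique leftmost derivation
Unambiguous


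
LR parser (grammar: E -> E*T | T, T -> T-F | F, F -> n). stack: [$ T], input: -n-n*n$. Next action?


shift '-' to continue T -> T-F
Action: shift


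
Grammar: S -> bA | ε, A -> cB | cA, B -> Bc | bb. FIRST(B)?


Per alternative of B: FIRST(Bc) = {b}; FIRST(bb) = {b}
FIRST(B) = {b}


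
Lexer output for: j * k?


Scan left to right, longest-match per lexeme
Tokens: ID(j), OP(*), ID(k)


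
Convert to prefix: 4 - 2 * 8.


'*' binds tighter: tree is (- 4 (* 2 8))
Prefix: - 4 * 2 8


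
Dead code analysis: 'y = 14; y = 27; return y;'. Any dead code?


first assignment to y is overwritten before any read
Dead: 'y = 14'


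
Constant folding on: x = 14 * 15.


14 * 15 = 210 at compile time
Optimized: x = 210


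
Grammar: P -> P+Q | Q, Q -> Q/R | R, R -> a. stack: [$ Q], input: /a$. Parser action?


shift '/' to continue Q -> Q/R
Action: shift


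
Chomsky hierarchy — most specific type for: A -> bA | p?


Right-linear: every RHS is a terminal or a terminal followed by one nonterminal
Classification: Type 3 (Regular)


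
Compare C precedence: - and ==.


'-' is additive (level 9); '==' is equality (level 6)
Higher level binds tighter
'-' has higher precedence than '=='


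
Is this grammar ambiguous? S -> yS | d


right-linear, alternatives start with distinct terminals 'y' vs 'd': unique leftmost derivation
Unambiguous


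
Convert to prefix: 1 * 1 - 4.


left-to-right (same/higher precedence on left): tree is (- (* 1 1) 4)
Prefix: - * 1 1 4


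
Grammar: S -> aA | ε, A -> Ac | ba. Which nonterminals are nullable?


A nonterminal is nullable iff some alternative derives ε (directly, or every symbol in it is nullable)
Nullable: {S}


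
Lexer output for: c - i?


Scan left to right, longest-match per lexeme
Tokens: ID(c), OP(-), ID(i)


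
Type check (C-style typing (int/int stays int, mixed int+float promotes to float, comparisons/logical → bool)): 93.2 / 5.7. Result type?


Operand types: float / float
Rule: mixed int/float promotes to float; int/int stays int
Result type: float


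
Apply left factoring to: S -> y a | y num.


Common prefix: 'y'
Factored: S -> y S', S' -> a | num


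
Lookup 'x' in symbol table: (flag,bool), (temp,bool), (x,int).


Lookup 'x' → type int


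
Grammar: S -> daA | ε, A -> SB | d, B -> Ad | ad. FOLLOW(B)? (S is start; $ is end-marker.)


$ ∈ FOLLOW(S). For each A -> αBβ: add FIRST(β)\{ε} to FOLLOW(B); if β nullable, add FOLLOW(A).
FOLLOW(B) = {$, a, d}


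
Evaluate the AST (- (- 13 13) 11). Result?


Evaluate inner: (- 13 13) = 0
Evaluate root: (- 0 11) = -11
Result: -11


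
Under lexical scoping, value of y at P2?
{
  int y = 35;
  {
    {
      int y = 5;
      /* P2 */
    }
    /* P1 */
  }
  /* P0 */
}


y declared in the same block as P2
y = 5


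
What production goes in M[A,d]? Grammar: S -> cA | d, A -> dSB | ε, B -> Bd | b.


For [A, d]: 'd' ∈ FIRST(dSB)
Entry: A -> dSB


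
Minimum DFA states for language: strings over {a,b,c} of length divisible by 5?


Track length mod 5: states 0..4, accept at 0
Minimal DFA: 5 states


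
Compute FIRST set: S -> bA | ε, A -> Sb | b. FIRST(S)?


Per alternative of S: FIRST(bA) = {b}; FIRST(ε) = {ε}
FIRST(S) = {b, ε}


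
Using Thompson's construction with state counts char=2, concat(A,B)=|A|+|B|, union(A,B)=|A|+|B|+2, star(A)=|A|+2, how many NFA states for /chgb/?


Syntax tree has 4 char leaf(s), 0 union(s), 0 star(s)
chars contribute 4×2 = 8; each union adds +2; each star adds +2
Total: 8 + 0 + 0 = 8 states


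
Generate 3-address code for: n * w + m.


Break into single-operator statements:
t1 = n * w
t2 = t1 + m


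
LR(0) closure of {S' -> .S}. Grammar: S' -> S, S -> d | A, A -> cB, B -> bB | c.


Start: S' -> .S
For each item with dot before a nonterminal B, add B -> .γ for every B-production
Closure: [S' -> .S, S -> .d, S -> .A, A -> .cB]
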